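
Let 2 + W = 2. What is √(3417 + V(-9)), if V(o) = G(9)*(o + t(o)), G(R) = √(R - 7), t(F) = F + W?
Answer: √(3417 - 18*√2) ≈ 58.237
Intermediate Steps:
W = 0 (W = -2 + 2 = 0)
t(F) = F (t(F) = F + 0 = F)
G(R) = √(-7 + R)
V(o) = 2*o*√2 (V(o) = √(-7 + 9)*(o + o) = √2*(2*o) = 2*o*√2)
√(3417 + V(-9)) = √(3417 + 2*(-9)*√2) = √(3417 - 18*√2)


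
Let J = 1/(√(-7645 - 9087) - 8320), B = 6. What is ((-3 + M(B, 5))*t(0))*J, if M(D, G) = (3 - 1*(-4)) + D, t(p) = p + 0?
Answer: 0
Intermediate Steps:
t(p) = p
M(D, G) = 7 + D (M(D, G) = (3 + 4) + D = 7 + D)
J = 1/(-8320 + 2*I*√4183) (J = 1/(√(-16732) - 8320) = 1/(2*I*√4183 - 8320) = 1/(-8320 + 2*I*√4183) ≈ -0.00012016 - 1.868e-6*I)
((-3 + M(B, 5))*t(0))*J = ((-3 + (7 + 6))*0)*(-2080/17309783 - I*√4183/34619566) = ((-3 + 13)*0)*(-2080/17309783 - I*√4183/34619566) = (10*0)*(-2080/17309783 - I*√4183/34619566) = 0*(-2080/17309783 - I*√4183/34619566) = 0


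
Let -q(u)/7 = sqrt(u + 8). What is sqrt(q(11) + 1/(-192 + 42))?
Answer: sqrt(-6 - 6300*sqrt(19))/30 ≈ 5.5244*I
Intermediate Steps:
q(u) = -7*sqrt(8 + u) (q(u) = -7*sqrt(u + 8) = -7*sqrt(8 + u))
sqrt(q(11) + 1/(-192 + 42)) = sqrt(-7*sqrt(8 + 11) + 1/(-192 + 42)) = sqrt(-7*sqrt(19) + 1/(-150)) = sqrt(-7*sqrt(19) - 1/150) = sqrt(-1/150 - 7*sqrt(19))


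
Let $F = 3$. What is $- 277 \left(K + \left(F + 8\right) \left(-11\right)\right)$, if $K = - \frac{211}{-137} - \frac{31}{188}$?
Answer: $\frac{853452235}{25756} \approx 33136.0$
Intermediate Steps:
$K = \frac{35421}{25756}$ ($K = \left(-211\right) \left(- \frac{1}{137}\right) - \frac{31}{188} = \frac{211}{137} - \frac{31}{188} = \frac{35421}{25756} \approx 1.3753$)
$- 277 \left(K + \left(F + 8\right) \left(-11\right)\right) = - 277 \left(\frac{35421}{25756} + \left(3 + 8\right) \left(-11\right)\right) = - 277 \left(\frac{35421}{25756} + 11 \left(-11\right)\right) = - 277 \left(\frac{35421}{25756} - 121\right) = \left(-277\right) \left(- \frac{3081055}{25756}\right) = \frac{853452235}{25756}$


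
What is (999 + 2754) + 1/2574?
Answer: 9660223/2574 ≈ 3753.0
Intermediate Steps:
(999 + 2754) + 1/2574 = 3753 + 1/2574 = 9660223/2574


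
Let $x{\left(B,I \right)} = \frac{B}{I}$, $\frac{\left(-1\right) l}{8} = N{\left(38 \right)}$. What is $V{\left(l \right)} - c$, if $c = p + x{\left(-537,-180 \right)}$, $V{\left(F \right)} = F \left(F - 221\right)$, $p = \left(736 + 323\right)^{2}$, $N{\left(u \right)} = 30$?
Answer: $- \frac{60650639}{60} \approx -1.0108 \cdot 10^{6}$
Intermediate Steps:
$l = -240$ ($l = \left(-8\right) 30 = -240$)
$p = 1121481$ ($p = 1059^{2} = 1121481$)
$V{\left(F \right)} = F \left(-221 + F\right)$
$c = \frac{67289039}{60}$ ($c = 1121481 - \frac{537}{-180} = 1121481 - - \frac{179}{60} = 1121481 + \frac{179}{60} = \frac{67289039}{60} \approx 1.1215 \cdot 10^{6}$)
$V{\left(l \right)} - c = - 240 \left(-221 - 240\right) - \frac{67289039}{60} = \left(-240\right) \left(-461\right) - \frac{67289039}{60} = 110640 - \frac{67289039}{60} = - \frac{60650639}{60}$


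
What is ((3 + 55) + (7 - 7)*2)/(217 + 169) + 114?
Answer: 22031/193 ≈ 114.15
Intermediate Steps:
((3 + 55) + (7 - 7)*2)/(217 + 169) + 114 = (58 + 0*2)/386 + 114 = (58 + 0)*(1/386) + 114 = 58*(1/386) + 114 = 29/193 + 114 = 22031/193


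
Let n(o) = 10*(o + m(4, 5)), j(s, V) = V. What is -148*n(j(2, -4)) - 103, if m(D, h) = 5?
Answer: -1583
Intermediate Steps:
n(o) = 50 + 10*o (n(o) = 10*(o + 5) = 10*(5 + o) = 50 + 10*o)
-148*n(j(2, -4)) - 103 = -148*(50 + 10*(-4)) - 103 = -148*(50 - 40) - 103 = -148*10 - 103 = -1480 - 103 = -1583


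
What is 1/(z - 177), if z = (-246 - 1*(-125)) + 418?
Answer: 1/120 ≈ 0.0083333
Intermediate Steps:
z = 297 (z = (-246 + 125) + 418 = -121 + 418 = 297)
1/(z - 177) = 1/(297 - 177) = 1/120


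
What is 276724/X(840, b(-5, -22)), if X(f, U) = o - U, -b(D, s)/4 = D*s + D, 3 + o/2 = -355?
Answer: -69181/74 ≈ -934.88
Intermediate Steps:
o = -716 (o = -6 + 2*(-355) = -6 - 710 = -716)
b(D, s) = -4*D - 4*D*s (b(D, s) = -4*(D*s + D) = -4*(D + D*s) = -4*D - 4*D*s)
X(f, U) = -716 - U
276724/X(840, b(-5, -22)) = 276724/(-716 - (-4)*(-5)*(1 - 22)) = 276724/(-716 - (-4)*(-5)*(-21)) = 276724/(-716 - 1*(-420)) = 276724/(-716 + 420) = 276724/(-296) = 276724*(-1/296) = -69181/74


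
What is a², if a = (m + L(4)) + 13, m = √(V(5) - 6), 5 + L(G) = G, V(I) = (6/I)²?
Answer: (60 + I*√114)²/25 ≈ 139.44 + 51.25*I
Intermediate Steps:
V(I) = 36/I²
L(G) = -5 + G
m = I*√114/5 (m = √(36/5² - 6) = √(36*(1/25) - 6) = √(36/25 - 6) = √(-114/25) = I*√114/5 ≈ 2.1354*I)
a = 12 + I*√114/5 (a = (I*√114/5 + (-5 + 4)) + 13 = (I*√114/5 - 1) + 13 = (-1 + I*√114/5) + 13 = 12 + I*√114/5 ≈ 12.0 + 2.1354*I)
a² = (12 + I*√114/5)²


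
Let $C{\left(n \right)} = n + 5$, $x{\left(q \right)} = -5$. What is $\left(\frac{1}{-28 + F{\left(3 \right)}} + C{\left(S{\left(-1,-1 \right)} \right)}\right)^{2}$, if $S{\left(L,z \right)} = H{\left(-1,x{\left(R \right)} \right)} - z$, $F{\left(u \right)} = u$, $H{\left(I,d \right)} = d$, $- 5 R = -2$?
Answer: $\frac{576}{625} \approx 0.9216$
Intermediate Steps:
$R = \frac{2}{5}$ ($R = \left(- \frac{1}{5}\right) \left(-2\right) = \frac{2}{5} \approx 0.4$)
$S{\left(L,z \right)} = -5 - z$
$C{\left(n \right)} = 5 + n$
$\left(\frac{1}{-28 + F{\left(3 \right)}} + C{\left(S{\left(-1,-1 \right)} \right)}\right)^{2} = \left(\frac{1}{-28 + 3} + \left(5 - 4\right)\right)^{2} = \left(\frac{1}{-25} + \left(5 + \left(-5 + 1\right)\right)\right)^{2} = \left(- \frac{1}{25} + \left(5 - 4\right)\right)^{2} = \left(- \frac{1}{25} + 1\right)^{2} = \left(\frac{24}{25}\right)^{2} = \frac{576}{625}$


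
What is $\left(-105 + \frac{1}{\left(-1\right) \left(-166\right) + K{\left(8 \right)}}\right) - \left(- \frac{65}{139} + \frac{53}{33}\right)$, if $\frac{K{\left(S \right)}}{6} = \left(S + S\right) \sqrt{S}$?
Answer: $- \frac{11239961423}{105895482} + \frac{48 \sqrt{2}}{11543} \approx -106.14$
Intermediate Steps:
$K{\left(S \right)} = 12 S^{\frac{3}{2}}$ ($K{\left(S \right)} = 6 \left(S + S\right) \sqrt{S} = 6 \cdot 2 S \sqrt{S} = 6 \cdot 2 S^{\frac{3}{2}} = 12 S^{\frac{3}{2}}$)
$\left(-105 + \frac{1}{\left(-1\right) \left(-166\right) + K{\left(8 \right)}}\right) - \left(- \frac{65}{139} + \frac{53}{33}\right) = \left(-105 + \frac{1}{\left(-1\right) \left(-166\right) + 12 \cdot 8^{\frac{3}{2}}}\right) - \left(- \frac{65}{139} + \frac{53}{33}\right) = \left(-105 + \frac{1}{166 + 12 \cdot 16 \sqrt{2}}\right) - \frac{5222}{4587} = \left(-105 + \frac{1}{166 + 192 \sqrt{2}}\right) + \left(- \frac{53}{33} + \frac{65}{139}\right) = \left(-105 + \frac{1}{166 + 192 \sqrt{2}}\right) - \frac{5222}{4587} = - \frac{486857}{4587} + \frac{1}{166 + 192 \sqrt{2}}$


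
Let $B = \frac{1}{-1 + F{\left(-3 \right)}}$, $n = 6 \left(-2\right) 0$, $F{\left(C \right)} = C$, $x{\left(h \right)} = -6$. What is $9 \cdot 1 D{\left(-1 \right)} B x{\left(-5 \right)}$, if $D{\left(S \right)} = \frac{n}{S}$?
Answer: $0$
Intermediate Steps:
$n = 0$ ($n = \left(-12\right) 0 = 0$)
$B = - \frac{1}{4}$ ($B = \frac{1}{-1 - 3} = \frac{1}{-4} = - \frac{1}{4} \approx -0.25$)
$D{\left(S \right)} = 0$ ($D{\left(S \right)} = \frac{0}{S} = 0$)
$9 \cdot 1 D{\left(-1 \right)} B x{\left(-5 \right)} = 9 \cdot 1 \cdot 0 \left(- \frac{1}{4}\right) \left(-6\right) = 9 \cdot 0 \left(- \frac{1}{4}\right) \left(-6\right) = 9 \cdot 0 \left(-6\right) = 0 \left(-6\right) = 0$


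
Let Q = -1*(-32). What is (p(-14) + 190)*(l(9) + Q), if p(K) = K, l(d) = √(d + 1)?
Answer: 5632 + 176*√10 ≈ 6188.6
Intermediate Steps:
l(d) = √(1 + d)
Q = 32
(p(-14) + 190)*(l(9) + Q) = (-14 + 190)*(√(1 + 9) + 32) = 176*(√10 + 32) = 176*(32 + √10) = 5632 + 176*√10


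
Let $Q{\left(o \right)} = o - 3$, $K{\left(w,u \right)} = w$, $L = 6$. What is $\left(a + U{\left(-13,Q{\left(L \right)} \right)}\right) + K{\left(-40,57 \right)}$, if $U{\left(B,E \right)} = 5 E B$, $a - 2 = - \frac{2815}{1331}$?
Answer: $- \frac{312938}{1331} \approx -235.11$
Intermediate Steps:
$a = - \frac{153}{1331}$ ($a = 2 - \frac{2815}{1331} = - \frac{153}{1331} \approx -0.11495$)
$Q{\left(o \right)} = -3 + o$
$U{\left(B,E \right)} = 5 B E$
$\left(a + U{\left(-13,Q{\left(L \right)} \right)}\right) + K{\left(-40,57 \right)} = \left(- \frac{153}{1331} + 5 \left(-13\right) \left(-3 + 6\right)\right) - 40 = \left(- \frac{153}{1331} + 5 \left(-13\right) 3\right) - 40 = \left(- \frac{153}{1331} - 195\right) - 40 = - \frac{259698}{1331} - 40 = - \frac{312938}{1331}$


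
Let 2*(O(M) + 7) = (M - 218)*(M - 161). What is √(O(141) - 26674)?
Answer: 3*I*√2879 ≈ 160.97*I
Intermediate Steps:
O(M) = -7 + (-218 + M)*(-161 + M)/2 (O(M) = -7 + ((M - 218)*(M - 161))/2 = -7 + ((-218 + M)*(-161 + M))/2 = -7 + (-218 + M)*(-161 + M)/2)
√(O(141) - 26674) = √((17542 + (½)*141² - 379/2*141) - 26674) = √((17542 + (½)*19881 - 53439/2) - 26674) = √((17542 + 19881/2 - 53439/2) - 26674) = √(763 - 26674) = √(-25911) = 3*I*√2879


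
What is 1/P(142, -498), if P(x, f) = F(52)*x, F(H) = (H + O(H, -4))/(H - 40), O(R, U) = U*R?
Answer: -1/1846 ≈ -0.00054171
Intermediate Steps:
O(R, U) = R*U
F(H) = -3*H/(-40 + H) (F(H) = (H + H*(-4))/(H - 40) = (H - 4*H)/(-40 + H) = (-3*H)/(-40 + H) = -3*H/(-40 + H))
P(x, f) = -13*x (P(x, f) = (-3*52/(-40 + 52))*x = (-3*52/12)*x = (-3*52*1/12)*x = -13*x)
1/P(142, -498) = 1/(-13*142) = 1/(-1846) = -1/1846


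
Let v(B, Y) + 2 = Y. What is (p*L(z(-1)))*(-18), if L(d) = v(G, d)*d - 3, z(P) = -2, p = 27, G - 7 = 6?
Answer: -2430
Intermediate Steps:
G = 13 (G = 7 + 6 = 13)
v(B, Y) = -2 + Y
L(d) = -3 + d*(-2 + d) (L(d) = (-2 + d)*d - 3 = d*(-2 + d) - 3 = -3 + d*(-2 + d))
(p*L(z(-1)))*(-18) = (27*(-3 - 2*(-2 - 2)))*(-18) = (27*(-3 - 2*(-4)))*(-18) = (27*(-3 + 8))*(-18) = (27*5)*(-18) = 135*(-18) = -2430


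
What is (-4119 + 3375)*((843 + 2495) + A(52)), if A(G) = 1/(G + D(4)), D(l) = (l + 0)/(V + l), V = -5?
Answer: -4966975/2 ≈ -2.4835e+6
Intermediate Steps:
D(l) = l/(-5 + l) (D(l) = (l + 0)/(-5 + l) = l/(-5 + l))
A(G) = 1/(-4 + G) (A(G) = 1/(G + 4/(-5 + 4)) = 1/(G + 4/(-1)) = 1/(G + 4*(-1)) = 1/(G - 4) = 1/(-4 + G))
(-4119 + 3375)*((843 + 2495) + A(52)) = (-4119 + 3375)*((843 + 2495) + 1/(-4 + 52)) = -744*(3338 + 1/48) = -744*160225/48 = -4966975/2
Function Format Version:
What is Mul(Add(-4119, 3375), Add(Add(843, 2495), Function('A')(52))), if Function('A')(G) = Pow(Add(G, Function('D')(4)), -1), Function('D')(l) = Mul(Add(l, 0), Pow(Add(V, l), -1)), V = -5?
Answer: Rational(-4966975, 2) ≈ -2.4835e+6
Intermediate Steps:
Function('D')(l) = Mul(l, Pow(Add(-5, l), -1)) (Function('D')(l) = Mul(Add(l, 0), Pow(Add(-5, l), -1)) = Mul(l, Pow(Add(-5, l), -1)))
Function('A')(G) = Pow(Add(-4, G), -1) (Function('A')(G) = Pow(Add(G, Mul(4, Pow(Add(-5, 4), -1))), -1) = Pow(Add(G, Mul(4, Pow(-1, -1))), -1) = Pow(Add(G, Mul(4, -1)), -1) = Pow(Add(G, -4), -1) = Pow(Add(-4, G), -1))
Mul(Add(-4119, 3375), Add(Add(843, 2495), Function('A')(52))) = Mul(Add(-4119, 3375), Add(Add(843, 2495), Pow(Add(-4, 52), -1))) = Mul(-744, Add(3338, Pow(48, -1))) = Mul(-744, Add(3338, Rational(1, 48))) = Mul(-744, Rational(160225, 48)) = Rational(-4966975, 2)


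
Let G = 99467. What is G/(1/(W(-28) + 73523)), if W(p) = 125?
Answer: 7325545616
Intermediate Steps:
G/(1/(W(-28) + 73523)) = 99467/(1/(125 + 73523)) = 99467/(1/73648) = 99467*73648 = 7325545616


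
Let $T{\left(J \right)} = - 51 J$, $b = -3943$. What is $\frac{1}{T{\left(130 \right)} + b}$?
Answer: $- \frac{1}{10573} \approx -9.4581 \cdot 10^{-5}$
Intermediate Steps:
$\frac{1}{T{\left(130 \right)} + b} = \frac{1}{\left(-51\right) 130 - 3943} = \frac{1}{-6630 - 3943} = \frac{1}{-10573} = - \frac{1}{10573}$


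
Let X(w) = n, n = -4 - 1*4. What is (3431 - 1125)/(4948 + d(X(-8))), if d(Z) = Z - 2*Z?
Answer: 1153/2478 ≈ 0.46529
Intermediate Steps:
n = -8 (n = -4 - 4 = -8)
X(w) = -8
d(Z) = -Z
(3431 - 1125)/(4948 + d(X(-8))) = (3431 - 1125)/(4948 - 1*(-8)) = 2306/(4948 + 8) = 2306/4956 = 2306*(1/4956) = 1153/2478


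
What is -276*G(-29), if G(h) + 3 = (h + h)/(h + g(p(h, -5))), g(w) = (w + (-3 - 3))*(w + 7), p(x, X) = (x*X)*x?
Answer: 4879064060/5892583 ≈ 828.00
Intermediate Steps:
p(x, X) = X*x**2 (p(x, X) = (X*x)*x = X*x**2)
g(w) = (-6 + w)*(7 + w) (g(w) = (w - 6)*(7 + w) = (-6 + w)*(7 + w))
G(h) = -3 + 2*h/(-42 + h - 5*h**2 + 25*h**4) (G(h) = -3 + (h + h)/(h + (-42 - 5*h**2 + (-5*h**2)**2)) = -3 + (2*h)/(h + (-42 - 5*h**2 + 25*h**4)) = -3 + (2*h)/(-42 + h - 5*h**2 + 25*h**4) = -3 + 2*h/(-42 + h - 5*h**2 + 25*h**4))
-276*G(-29) = -276*(-126 - 29 - 15*(-29)**2 + 75*(-29)**4)/(42 - 1*(-29) - 25*(-29)**4 + 5*(-29)**2) = -276*(-126 - 29 - 15*841 + 75*707281)/(42 + 29 - 25*707281 + 5*841) = -276*(-126 - 29 - 12615 + 53046075)/(42 + 29 - 17682025 + 4205) = -276*53033305/(-17677749) = -(-92)*53033305/5892583 = -276*(-53033305/17677749) = 4879064060/5892583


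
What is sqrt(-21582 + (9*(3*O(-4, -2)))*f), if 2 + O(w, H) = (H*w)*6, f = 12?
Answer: 3*I*sqrt(742) ≈ 81.719*I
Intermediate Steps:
O(w, H) = -2 + 6*H*w (O(w, H) = -2 + (H*w)*6 = -2 + 6*H*w)
sqrt(-21582 + (9*(3*O(-4, -2)))*f) = sqrt(-21582 + (9*(3*(-2 + 6*(-2)*(-4))))*12) = sqrt(-21582 + (9*(3*(-2 + 48)))*12) = sqrt(-21582 + (9*(3*46))*12) = sqrt(-21582 + (9*138)*12) = sqrt(-21582 + 1242*12) = sqrt(-21582 + 14904) = sqrt(-6678) = 3*I*sqrt(742)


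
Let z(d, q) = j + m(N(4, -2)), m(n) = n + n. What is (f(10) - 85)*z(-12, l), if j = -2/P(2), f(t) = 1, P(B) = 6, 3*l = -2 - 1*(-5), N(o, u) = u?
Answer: 364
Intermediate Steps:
l = 1 (l = (-2 - 1*(-5))/3 = (-2 + 5)/3 = (⅓)*3 = 1)
m(n) = 2*n
j = -⅓ (j = -2/6 = -2*⅙ = -⅓ ≈ -0.33333)
z(d, q) = -13/3 (z(d, q) = -⅓ + 2*(-2) = -⅓ - 4 = -13/3)
(f(10) - 85)*z(-12, l) = (1 - 85)*(-13/3) = -84*(-13/3) = 364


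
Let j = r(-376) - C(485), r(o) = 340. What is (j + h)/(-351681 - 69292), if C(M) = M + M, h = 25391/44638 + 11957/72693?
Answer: 2041888699891/1366002714920382 ≈ 0.0014948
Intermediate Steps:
h = 2379484529/3244870134 (h = 25391*(1/44638) + 11957*(1/72693) = 25391/44638 + 11957/72693 = 2379484529/3244870134 ≈ 0.73331)
C(M) = 2*M
j = -630 (j = 340 - 2*485 = 340 - 1*970 = 340 - 970 = -630)
(j + h)/(-351681 - 69292) = (-630 + 2379484529/3244870134)/(-351681 - 69292) = -2041888699891/3244870134/(-420973) = -2041888699891/3244870134*(-1/420973) = 2041888699891/1366002714920382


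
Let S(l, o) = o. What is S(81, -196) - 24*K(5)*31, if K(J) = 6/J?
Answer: -5444/5 ≈ -1088.8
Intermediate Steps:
S(81, -196) - 24*K(5)*31 = -196 - 144/5*31 = -196 - 4464/5 = -5444/5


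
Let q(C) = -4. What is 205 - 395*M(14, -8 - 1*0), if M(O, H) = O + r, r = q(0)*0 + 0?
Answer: -5325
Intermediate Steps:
r = 0 (r = -4*0 + 0 = 0 + 0 = 0)
M(O, H) = O (M(O, H) = O + 0 = O)
205 - 395*M(14, -8 - 1*0) = 205 - 395*14 = 205 - 5530 = -5325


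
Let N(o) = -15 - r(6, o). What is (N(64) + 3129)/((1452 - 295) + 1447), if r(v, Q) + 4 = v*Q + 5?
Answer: 2729/2604 ≈ 1.0480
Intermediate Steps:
r(v, Q) = 1 + Q*v (r(v, Q) = -4 + (v*Q + 5) = -4 + (Q*v + 5) = -4 + (5 + Q*v) = 1 + Q*v)
N(o) = -16 - 6*o (N(o) = -15 - (1 + o*6) = -15 - (1 + 6*o) = -15 + (-1 - 6*o) = -16 - 6*o)
(N(64) + 3129)/((1452 - 295) + 1447) = ((-16 - 6*64) + 3129)/((1452 - 295) + 1447) = ((-16 - 384) + 3129)/(1157 + 1447) = (-400 + 3129)/2604 = 2729*(1/2604) = 2729/2604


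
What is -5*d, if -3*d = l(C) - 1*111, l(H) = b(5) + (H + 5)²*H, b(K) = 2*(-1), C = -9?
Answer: -1285/3 ≈ -428.33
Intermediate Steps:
b(K) = -2
l(H) = -2 + H*(5 + H)² (l(H) = -2 + (H + 5)²*H = -2 + (5 + H)²*H = -2 + H*(5 + H)²)
d = 257/3 (d = -((-2 - 9*(5 - 9)²) - 1*111)/3 = -((-2 - 9*(-4)²) - 111)/3 = -((-2 - 9*16) - 111)/3 = -((-2 - 144) - 111)/3 = -(-146 - 111)/3 = -⅓*(-257) = 257/3 ≈ 85.667)
-5*d = -5*257/3 = -1285/3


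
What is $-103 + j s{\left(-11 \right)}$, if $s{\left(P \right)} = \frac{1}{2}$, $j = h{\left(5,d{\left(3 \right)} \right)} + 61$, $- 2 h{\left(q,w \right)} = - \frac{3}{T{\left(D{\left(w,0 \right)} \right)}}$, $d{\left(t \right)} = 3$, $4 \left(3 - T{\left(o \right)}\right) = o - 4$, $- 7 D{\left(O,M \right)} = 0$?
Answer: $- \frac{1157}{16} \approx -72.313$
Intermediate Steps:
$D{\left(O,M \right)} = 0$ ($D{\left(O,M \right)} = \left(- \frac{1}{7}\right) 0 = 0$)
$T{\left(o \right)} = 4 - \frac{o}{4}$ ($T{\left(o \right)} = 3 - \frac{o - 4}{4} = 3 - \frac{-4 + o}{4} = 3 - \left(-1 + \frac{o}{4}\right) = 4 - \frac{o}{4}$)
$h{\left(q,w \right)} = \frac{3}{8}$ ($h{\left(q,w \right)} = - \frac{\left(-3\right) \frac{1}{4 - 0}}{2} = - \frac{\left(-3\right) \frac{1}{4 + 0}}{2} = - \frac{\left(-3\right) \frac{1}{4}}{2} = \left(- \frac{1}{2}\right) \left(- \frac{3}{4}\right) = \frac{3}{8}$)
$j = \frac{491}{8}$ ($j = \frac{3}{8} + 61 = \frac{491}{8} \approx 61.375$)
$s{\left(P \right)} = \frac{1}{2}$
$-103 + j s{\left(-11 \right)} = -103 + \frac{491}{8} \cdot \frac{1}{2} = -103 + \frac{491}{16} = - \frac{1157}{16}$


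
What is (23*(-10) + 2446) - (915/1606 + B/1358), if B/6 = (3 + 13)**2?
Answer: 2414635691/1090474 ≈ 2214.3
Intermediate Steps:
B = 1536 (B = 6*(3 + 13)**2 = 6*16**2 = 6*256 = 1536)
(23*(-10) + 2446) - (915/1606 + B/1358) = (23*(-10) + 2446) - (915/1606 + 1536/1358) = (-230 + 2446) - (915*(1/1606) + 1536*(1/1358)) = 2216 - (915/1606 + 768/679) = 2216 - 1*1854693/1090474 = 2216 - 1854693/1090474 = 2414635691/1090474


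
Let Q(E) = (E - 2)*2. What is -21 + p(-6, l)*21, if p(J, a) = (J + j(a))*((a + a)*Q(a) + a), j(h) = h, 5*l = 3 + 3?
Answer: 30639/125 ≈ 245.11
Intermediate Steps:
l = 6/5 (l = (3 + 3)/5 = (⅕)*6 = 6/5 ≈ 1.2000)
Q(E) = -4 + 2*E (Q(E) = (-2 + E)*2 = -4 + 2*E)
p(J, a) = (J + a)*(a + 2*a*(-4 + 2*a)) (p(J, a) = (J + a)*((a + a)*(-4 + 2*a) + a) = (J + a)*((2*a)*(-4 + 2*a) + a) = (J + a)*(2*a*(-4 + 2*a) + a) = (J + a)*(a + 2*a*(-4 + 2*a)))
-21 + p(-6, l)*21 = -21 + (6*(-6 + 6/5 + 4*(-6)*(-2 + 6/5) + 4*(6/5)*(-2 + 6/5))/5)*21 = -21 + (6*(-6 + 6/5 + 4*(-6)*(-⅘) + 4*(6/5)*(-⅘))/5)*21 = -21 + (6*(-6 + 6/5 + 96/5 - 96/25)/5)*21 = -21 + ((6/5)*(264/25))*21 = -21 + (1584/125)*21 = -21 + 33264/125 = 30639/125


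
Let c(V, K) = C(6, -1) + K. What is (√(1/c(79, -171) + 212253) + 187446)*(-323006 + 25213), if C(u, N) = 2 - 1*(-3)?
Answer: -55820106678 - 297793*√5848843502/166 ≈ -5.5957e+10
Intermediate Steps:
C(u, N) = 5 (C(u, N) = 2 + 3 = 5)
c(V, K) = 5 + K
(√(1/c(79, -171) + 212253) + 187446)*(-323006 + 25213) = (√(1/(5 - 171) + 212253) + 187446)*(-323006 + 25213) = (√(1/(-166) + 212253) + 187446)*(-297793) = (√(-1/166 + 212253) + 187446)*(-297793) = (√(35233997/166) + 187446)*(-297793) = (√5848843502/166 + 187446)*(-297793) = (187446 + √5848843502/166)*(-297793) = -55820106678 - 297793*√5848843502/166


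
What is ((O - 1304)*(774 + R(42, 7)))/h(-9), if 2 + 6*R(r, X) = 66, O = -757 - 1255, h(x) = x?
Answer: 7805864/27 ≈ 2.8911e+5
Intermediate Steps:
O = -2012
R(r, X) = 32/3 (R(r, X) = -⅓ + (⅙)*66 = -⅓ + 11 = 32/3)
((O - 1304)*(774 + R(42, 7)))/h(-9) = ((-2012 - 1304)*(774 + 32/3))/(-9) = -3316*2354/3*(-⅑) = -7805864/3*(-⅑) = 7805864/27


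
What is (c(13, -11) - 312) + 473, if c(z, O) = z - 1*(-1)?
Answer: 175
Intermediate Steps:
c(z, O) = 1 + z (c(z, O) = z + 1 = 1 + z)
(c(13, -11) - 312) + 473 = ((1 + 13) - 312) + 473 = (14 - 312) + 473 = -298 + 473 = 175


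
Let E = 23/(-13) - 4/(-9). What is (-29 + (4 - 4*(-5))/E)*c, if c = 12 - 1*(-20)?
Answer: -233696/155 ≈ -1507.7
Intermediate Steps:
E = -155/117 (E = 23*(-1/13) - 4*(-⅑) = -23/13 + 4/9 = -155/117 ≈ -1.3248)
c = 32 (c = 12 + 20 = 32)
(-29 + (4 - 4*(-5))/E)*c = (-29 + (4 - 4*(-5))/(-155/117))*32 = (-29 + (4 + 20)*(-117/155))*32 = (-29 + 24*(-117/155))*32 = (-29 - 2808/155)*32 = -7303/155*32 = -233696/155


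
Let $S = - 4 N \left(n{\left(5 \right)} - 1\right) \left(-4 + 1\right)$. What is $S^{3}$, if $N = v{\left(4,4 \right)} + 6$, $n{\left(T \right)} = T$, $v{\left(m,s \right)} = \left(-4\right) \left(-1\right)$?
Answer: $110592000$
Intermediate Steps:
$v{\left(m,s \right)} = 4$
$N = 10$ ($N = 4 + 6 = 10$)
$S = 480$ ($S = - 4 \cdot 10 \left(5 - 1\right) \left(-4 + 1\right) = - 4 \cdot 10 \cdot 4 \left(-3\right) = - 4 \cdot 10 \left(-12\right) = \left(-4\right) \left(-120\right) = 480$)
$S^{3} = 480^{3} = 110592000$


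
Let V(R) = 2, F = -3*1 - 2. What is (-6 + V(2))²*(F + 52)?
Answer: 752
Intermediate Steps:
F = -5 (F = -3 - 2 = -5)
(-6 + V(2))²*(F + 52) = (-6 + 2)²*(-5 + 52) = (-4)²*47 = 16*47 = 752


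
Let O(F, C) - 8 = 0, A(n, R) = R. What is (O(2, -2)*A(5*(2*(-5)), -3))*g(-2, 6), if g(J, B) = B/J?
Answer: 72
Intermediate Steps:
O(F, C) = 8 (O(F, C) = 8 + 0 = 8)
(O(2, -2)*A(5*(2*(-5)), -3))*g(-2, 6) = (8*(-3))*(6/(-2)) = -144*(-1)/2 = -24*(-3) = 72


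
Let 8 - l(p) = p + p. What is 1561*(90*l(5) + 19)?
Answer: -251321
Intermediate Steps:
l(p) = 8 - 2*p (l(p) = 8 - (p + p) = 8 - 2*p)
1561*(90*l(5) + 19) = 1561*(90*(8 - 2*5) + 19) = 1561*(90*(8 - 10) + 19) = 1561*(90*(-2) + 19) = 1561*(-180 + 19) = 1561*(-161) = -251321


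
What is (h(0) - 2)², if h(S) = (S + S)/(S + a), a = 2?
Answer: 4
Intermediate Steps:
h(S) = 2*S/(2 + S) (h(S) = (S + S)/(S + 2) = (2*S)/(2 + S) = 2*S/(2 + S))
(h(0) - 2)² = (2*0/(2 + 0) - 2)² = (2*0/2 - 2)² = (2*0*(½) - 2)² = (0 - 2)² = (-2)² = 4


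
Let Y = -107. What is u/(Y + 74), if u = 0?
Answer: 0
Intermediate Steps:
u/(Y + 74) = 0/(-107 + 74) = 0/(-33) = 0*(-1/33) = 0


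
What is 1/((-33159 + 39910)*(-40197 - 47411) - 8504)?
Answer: -1/591450112 ≈ -1.6908e-9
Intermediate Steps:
1/((-33159 + 39910)*(-40197 - 47411) - 8504) = 1/(6751*(-87608) - 8504) = 1/(-591441608 - 8504) = 1/(-591450112) = -1/591450112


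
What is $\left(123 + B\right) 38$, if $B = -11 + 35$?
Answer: $5586$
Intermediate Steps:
$B = 24$
$\left(123 + B\right) 38 = \left(123 + 24\right) 38 = 147 \cdot 38 = 5586$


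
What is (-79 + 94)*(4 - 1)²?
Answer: 135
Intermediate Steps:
(-79 + 94)*(4 - 1)² = 15*3² = 15*9 = 135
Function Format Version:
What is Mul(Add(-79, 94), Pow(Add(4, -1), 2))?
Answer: 135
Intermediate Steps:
Mul(Add(-79, 94), Pow(Add(4, -1), 2)) = Mul(15, Pow(3, 2)) = Mul(15, 9) = 135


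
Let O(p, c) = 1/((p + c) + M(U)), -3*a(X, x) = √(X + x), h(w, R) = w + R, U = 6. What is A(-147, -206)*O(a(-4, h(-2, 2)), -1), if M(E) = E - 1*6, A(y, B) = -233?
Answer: 2097/13 - 1398*I/13 ≈ 161.31 - 107.54*I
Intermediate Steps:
h(w, R) = R + w
M(E) = -6 + E (M(E) = E - 6 = -6 + E)
a(X, x) = -√(X + x)/3
O(p, c) = 1/(c + p) (O(p, c) = 1/((p + c) + (-6 + 6)) = 1/((c + p) + 0) = 1/(c + p))
A(-147, -206)*O(a(-4, h(-2, 2)), -1) = -233/(-1 - √(-4 + (2 - 2))/3) = -233/(-1 - √(-4 + 0)/3) = -233/(-1 - 2*I/3) = -233*9*(-1 + 2*I/3)/13 = -2097*(-1 + 2*I/3)/13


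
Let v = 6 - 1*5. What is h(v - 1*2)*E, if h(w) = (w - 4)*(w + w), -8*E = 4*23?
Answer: -115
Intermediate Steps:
v = 1 (v = 6 - 5 = 1)
E = -23/2 ≈ -11.500
h(w) = 2*w*(-4 + w) (h(w) = (-4 + w)*(2*w) = 2*w*(-4 + w))
h(v - 1*2)*E = (2*(1 - 1*2)*(-4 + (1 - 1*2)))*(-23/2) = (2*(1 - 2)*(-4 + (1 - 2)))*(-23/2) = (2*(-1)*(-4 - 1))*(-23/2) = (2*(-1)*(-5))*(-23/2) = 10*(-23/2) = -115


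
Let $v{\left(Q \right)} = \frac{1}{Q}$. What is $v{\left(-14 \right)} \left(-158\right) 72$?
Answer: $\frac{5688}{7} \approx 812.57$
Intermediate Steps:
$v{\left(-14 \right)} \left(-158\right) 72 = \frac{1}{-14} \left(-158\right) 72 = \left(- \frac{1}{14}\right) \left(-158\right) 72 = \frac{79}{7} \cdot 72 = \frac{5688}{7}$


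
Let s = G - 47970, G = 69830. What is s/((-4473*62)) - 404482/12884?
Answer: -28113754843/893267046 ≈ -31.473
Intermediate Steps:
s = 21860 (s = 69830 - 47970 = 21860)
s/((-4473*62)) - 404482/12884 = 21860/((-4473*62)) - 404482/12884 = 21860/(-277326) - 404482*1/12884 = 21860*(-1/277326) - 202241/6442 = -10930/138663 - 202241/6442 = -28113754843/893267046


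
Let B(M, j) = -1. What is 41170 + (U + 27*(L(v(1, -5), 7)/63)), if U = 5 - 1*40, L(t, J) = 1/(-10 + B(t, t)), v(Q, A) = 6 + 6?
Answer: 3167392/77 ≈ 41135.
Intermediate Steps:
v(Q, A) = 12
L(t, J) = -1/11 (L(t, J) = 1/(-10 - 1) = 1/(-11) = -1/11)
U = -35 (U = 5 - 40 = -35)
41170 + (U + 27*(L(v(1, -5), 7)/63)) = 41170 + (-35 + 27*(-1/11/63)) = 41170 + (-35 + 27*(-1/11*1/63)) = 41170 + (-35 + 27*(-1/693)) = 41170 + (-35 - 3/77) = 41170 - 2698/77 = 3167392/77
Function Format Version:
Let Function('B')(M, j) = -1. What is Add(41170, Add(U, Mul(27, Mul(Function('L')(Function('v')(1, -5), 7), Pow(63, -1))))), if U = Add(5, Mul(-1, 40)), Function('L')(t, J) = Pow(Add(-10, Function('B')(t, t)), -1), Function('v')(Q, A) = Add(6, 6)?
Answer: Rational(3167392, 77) ≈ 41135.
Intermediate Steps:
Function('v')(Q, A) = 12
Function('L')(t, J) = Rational(-1, 11) (Function('L')(t, J) = Pow(Add(-10, -1), -1) = Pow(-11, -1) = Rational(-1, 11))
U = -35 (U = Add(5, -40) = -35)
Add(41170, Add(U, Mul(27, Mul(Function('L')(Function('v')(1, -5), 7), Pow(63, -1))))) = Add(41170, Add(-35, Mul(27, Mul(Rational(-1, 11), Pow(63, -1))))) = Add(41170, Add(-35, Mul(27, Mul(Rational(-1, 11), Rational(1, 63))))) = Add(41170, Add(-35, Mul(27, Rational(-1, 693)))) = Add(41170, Add(-35, Rational(-3, 77))) = Add(41170, Rational(-2698, 77)) = Rational(3167392, 77)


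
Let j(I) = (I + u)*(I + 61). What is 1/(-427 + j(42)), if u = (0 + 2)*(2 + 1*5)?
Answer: 1/5341 ≈ 0.00018723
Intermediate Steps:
u = 14 (u = 2*(2 + 5) = 2*7 = 14)
j(I) = (14 + I)*(61 + I) (j(I) = (I + 14)*(I + 61) = (14 + I)*(61 + I))
1/(-427 + j(42)) = 1/(-427 + (854 + 42**2 + 75*42)) = 1/(-427 + (854 + 1764 + 3150)) = 1/(-427 + 5768) = 1/5341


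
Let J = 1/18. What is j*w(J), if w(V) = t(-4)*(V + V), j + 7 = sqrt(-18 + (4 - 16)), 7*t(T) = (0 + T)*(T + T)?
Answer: -32/9 + 32*I*sqrt(30)/63 ≈ -3.5556 + 2.7821*I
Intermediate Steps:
t(T) = 2*T**2/7 (t(T) = ((0 + T)*(T + T))/7 = (T*(2*T))/7 = (2*T**2)/7 = 2*T**2/7)
j = -7 + I*sqrt(30) (j = -7 + sqrt(-18 + (4 - 16)) = -7 + sqrt(-18 - 12) = -7 + sqrt(-30) = -7 + I*sqrt(30) ≈ -7.0 + 5.4772*I)
J = 1/18 ≈ 0.055556
w(V) = 64*V/7 (w(V) = ((2/7)*(-4)**2)*(V + V) = ((2/7)*16)*(2*V) = 32*(2*V)/7 = 64*V/7)
j*w(J) = (-7 + I*sqrt(30))*((64/7)*(1/18)) = (-7 + I*sqrt(30))*(32/63) = -32/9 + 32*I*sqrt(30)/63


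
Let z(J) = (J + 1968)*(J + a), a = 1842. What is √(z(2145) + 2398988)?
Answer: √18797519 ≈ 4335.6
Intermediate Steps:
z(J) = (1842 + J)*(1968 + J) (z(J) = (J + 1968)*(J + 1842) = (1968 + J)*(1842 + J) = (1842 + J)*(1968 + J))
√(z(2145) + 2398988) = √((3625056 + 2145² + 3810*2145) + 2398988) = √((3625056 + 4601025 + 8172450) + 2398988) = √(16398531 + 2398988) = √18797519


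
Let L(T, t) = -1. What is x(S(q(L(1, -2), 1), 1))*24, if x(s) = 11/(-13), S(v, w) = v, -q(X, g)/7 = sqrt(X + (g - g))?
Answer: -264/13 ≈ -20.308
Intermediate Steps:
q(X, g) = -7*sqrt(X) (q(X, g) = -7*sqrt(X + (g - g)) = -7*sqrt(X + 0) = -7*sqrt(X))
x(s) = -11/13 (x(s) = 11*(-1/13) = -11/13)
x(S(q(L(1, -2), 1), 1))*24 = -11/13*24 = -264/13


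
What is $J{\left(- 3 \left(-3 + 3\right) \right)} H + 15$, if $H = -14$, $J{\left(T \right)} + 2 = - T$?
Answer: $43$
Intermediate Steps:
$J{\left(T \right)} = -2 - T$
$J{\left(- 3 \left(-3 + 3\right) \right)} H + 15 = \left(-2 - - 3 \left(-3 + 3\right)\right) \left(-14\right) + 15 = \left(-2 - \left(-3\right) 0\right) \left(-14\right) + 15 = \left(-2 - 0\right) \left(-14\right) + 15 = \left(-2 + 0\right) \left(-14\right) + 15 = \left(-2\right) \left(-14\right) + 15 = 28 + 15 = 43$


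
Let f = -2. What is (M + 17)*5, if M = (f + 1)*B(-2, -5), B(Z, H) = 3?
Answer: 70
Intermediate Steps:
M = -3 (M = (-2 + 1)*3 = -1*3 = -3)
(M + 17)*5 = (-3 + 17)*5 = 14*5 = 70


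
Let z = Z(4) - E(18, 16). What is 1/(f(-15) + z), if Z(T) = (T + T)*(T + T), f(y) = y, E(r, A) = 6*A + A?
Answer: -1/63 ≈ -0.015873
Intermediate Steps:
E(r, A) = 7*A
Z(T) = 4*T² (Z(T) = (2*T)*(2*T) = 4*T²)
z = -48 (z = 4*4² - 7*16 = 4*16 - 1*112 = 64 - 112 = -48)
1/(f(-15) + z) = 1/(-15 - 48) = 1/(-63) = -1/63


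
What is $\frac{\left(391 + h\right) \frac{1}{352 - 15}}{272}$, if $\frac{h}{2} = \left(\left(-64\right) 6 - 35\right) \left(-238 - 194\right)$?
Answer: $\frac{362407}{91664} \approx 3.9536$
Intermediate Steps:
$h = 362016$ ($h = 2 \left(\left(-64\right) 6 - 35\right) \left(-238 - 194\right) = 2 \left(-384 - 35\right) \left(-432\right) = 2 \left(\left(-419\right) \left(-432\right)\right) = 2 \cdot 181008 = 362016$)
$\frac{\left(391 + h\right) \frac{1}{352 - 15}}{272} = \frac{\left(391 + 362016\right) \frac{1}{352 - 15}}{272} = \frac{362407}{337} \cdot \frac{1}{272} = \frac{362407}{91664}$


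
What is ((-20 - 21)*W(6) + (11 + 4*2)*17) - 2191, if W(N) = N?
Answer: -2114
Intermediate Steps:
((-20 - 21)*W(6) + (11 + 4*2)*17) - 2191 = ((-20 - 21)*6 + (11 + 4*2)*17) - 2191 = (-41*6 + (11 + 8)*17) - 2191 = (-246 + 19*17) - 2191 = (-246 + 323) - 2191 = 77 - 2191 = -2114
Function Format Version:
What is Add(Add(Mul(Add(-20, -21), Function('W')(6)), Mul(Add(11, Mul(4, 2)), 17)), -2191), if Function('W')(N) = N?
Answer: -2114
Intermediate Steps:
Add(Add(Mul(Add(-20, -21), Function('W')(6)), Mul(Add(11, Mul(4, 2)), 17)), -2191) = Add(Add(Mul(Add(-20, -21), 6), Mul(Add(11, Mul(4, 2)), 17)), -2191) = Add(Add(Mul(-41, 6), Mul(Add(11, 8), 17)), -2191) = Add(Add(-246, Mul(19, 17)), -2191) = Add(Add(-246, 323), -2191) = Add(77, -2191) = -2114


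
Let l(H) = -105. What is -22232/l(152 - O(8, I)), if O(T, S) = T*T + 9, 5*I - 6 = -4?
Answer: 3176/15 ≈ 211.73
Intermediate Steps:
I = 2/5 (I = 6/5 + (1/5)*(-4) = 6/5 - 4/5 = 2/5 ≈ 0.40000)
O(T, S) = 9 + T**2 (O(T, S) = T**2 + 9 = 9 + T**2)
-22232/l(152 - O(8, I)) = -22232/(-105) = -22232*(-1/105) = 3176/15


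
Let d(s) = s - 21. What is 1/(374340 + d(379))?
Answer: 1/374698 ≈ 2.6688e-6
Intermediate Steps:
d(s) = -21 + s
1/(374340 + d(379)) = 1/(374340 + (-21 + 379)) = 1/(374340 + 358) = 1/374698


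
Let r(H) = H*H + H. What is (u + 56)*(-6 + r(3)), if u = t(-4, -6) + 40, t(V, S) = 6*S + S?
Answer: 324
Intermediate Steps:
r(H) = H + H**2 (r(H) = H**2 + H = H + H**2)
t(V, S) = 7*S
u = -2 (u = 7*(-6) + 40 = -42 + 40 = -2)
(u + 56)*(-6 + r(3)) = (-2 + 56)*(-6 + 3*(1 + 3)) = 54*(-6 + 3*4) = 54*(-6 + 12) = 54*6 = 324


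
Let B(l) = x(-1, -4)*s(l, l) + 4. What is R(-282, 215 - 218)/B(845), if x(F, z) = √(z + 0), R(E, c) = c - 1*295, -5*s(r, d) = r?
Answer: -298/28565 - 25181*I/28565 ≈ -0.010432 - 0.88153*I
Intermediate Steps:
s(r, d) = -r/5
R(E, c) = -295 + c (R(E, c) = c - 295 = -295 + c)
x(F, z) = √z
B(l) = 4 - 2*I*l/5 (B(l) = √(-4)*(-l/5) + 4 = (2*I)*(-l/5) + 4 = -2*I*l/5 + 4 = 4 - 2*I*l/5)
R(-282, 215 - 218)/B(845) = (-295 + (215 - 218))/(4 - ⅖*I*845) = (-295 - 3)/(4 - 338*I) = -149*(4 + 338*I)/57130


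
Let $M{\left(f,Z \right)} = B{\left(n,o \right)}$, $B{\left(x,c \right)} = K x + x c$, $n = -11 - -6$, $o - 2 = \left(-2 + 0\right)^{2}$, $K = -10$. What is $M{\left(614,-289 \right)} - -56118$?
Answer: $56138$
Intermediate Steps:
$o = 6$ ($o = 2 + \left(-2 + 0\right)^{2} = 2 + \left(-2\right)^{2} = 2 + 4 = 6$)
$n = -5$ ($n = -11 + 6 = -5$)
$B{\left(x,c \right)} = - 10 x + c x$ ($B{\left(x,c \right)} = - 10 x + x c = - 10 x + c x$)
$M{\left(f,Z \right)} = 20$ ($M{\left(f,Z \right)} = - 5 \left(-10 + 6\right) = \left(-5\right) \left(-4\right) = 20$)
$M{\left(614,-289 \right)} - -56118 = 20 - -56118 = 20 + 56118 = 56138$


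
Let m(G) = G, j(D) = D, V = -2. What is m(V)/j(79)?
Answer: -2/79 ≈ -0.025316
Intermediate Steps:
m(V)/j(79) = -2/79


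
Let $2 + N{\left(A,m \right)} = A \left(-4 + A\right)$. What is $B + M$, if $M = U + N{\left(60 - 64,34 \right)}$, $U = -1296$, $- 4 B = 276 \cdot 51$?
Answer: $-4785$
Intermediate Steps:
$N{\left(A,m \right)} = -2 + A \left(-4 + A\right)$
$B = -3519$ ($B = - \frac{276 \cdot 51}{4} = \left(- \frac{1}{4}\right) 14076 = -3519$)
$M = -1266$ ($M = -1296 - \left(2 - \left(60 - 64\right)^{2} + 4 \left(60 - 64\right)\right) = -1296 - \left(-14 - 16\right) = -1296 + \left(-2 + 16 + 16\right) = -1296 + 30 = -1266$)
$B + M = -3519 - 1266 = -4785$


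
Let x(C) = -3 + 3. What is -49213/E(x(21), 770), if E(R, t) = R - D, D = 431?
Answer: 49213/431 ≈ 114.18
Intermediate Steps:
x(C) = 0
E(R, t) = -431 + R (E(R, t) = R - 1*431 = R - 431 = -431 + R)
-49213/E(x(21), 770) = -49213/(-431 + 0) = -49213/(-431) = -49213*(-1/431) = 49213/431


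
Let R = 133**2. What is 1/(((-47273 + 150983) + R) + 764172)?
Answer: 1/885571 ≈ 1.1292e-6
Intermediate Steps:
R = 17689
1/(((-47273 + 150983) + R) + 764172) = 1/(((-47273 + 150983) + 17689) + 764172) = 1/((103710 + 17689) + 764172) = 1/(121399 + 764172) = 1/885571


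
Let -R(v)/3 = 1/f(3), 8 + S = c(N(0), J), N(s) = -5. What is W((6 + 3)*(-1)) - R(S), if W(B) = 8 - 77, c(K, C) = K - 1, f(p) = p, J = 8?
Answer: -68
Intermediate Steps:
c(K, C) = -1 + K
S = -14 (S = -8 + (-1 - 5) = -8 - 6 = -14)
R(v) = -1 (R(v) = -3/3 = -3*⅓ = -1)
W(B) = -69
W((6 + 3)*(-1)) - R(S) = -69 - 1*(-1) = -69 + 1 = -68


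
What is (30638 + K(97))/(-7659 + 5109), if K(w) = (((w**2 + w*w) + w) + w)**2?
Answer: -60247797/425 ≈ -1.4176e+5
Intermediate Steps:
K(w) = (2*w + 2*w**2)**2 (K(w) = (((w**2 + w**2) + w) + w)**2 = ((2*w**2 + w) + w)**2 = ((w + 2*w**2) + w)**2 = (2*w + 2*w**2)**2)
(30638 + K(97))/(-7659 + 5109) = (30638 + 4*97**2*(1 + 97)**2)/(-7659 + 5109) = (30638 + 4*9409*98**2)/(-2550) = (30638 + 4*9409*9604)*(-1/2550) = (30638 + 361456144)*(-1/2550) = 361486782*(-1/2550) = -60247797/425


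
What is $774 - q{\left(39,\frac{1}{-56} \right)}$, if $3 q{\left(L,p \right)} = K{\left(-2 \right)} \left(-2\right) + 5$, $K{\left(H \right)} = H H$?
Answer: $775$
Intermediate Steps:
$K{\left(H \right)} = H^{2}$
$q{\left(L,p \right)} = -1$ ($q{\left(L,p \right)} = \frac{\left(-2\right)^{2} \left(-2\right) + 5}{3} = \frac{4 \left(-2\right) + 5}{3} = \frac{-8 + 5}{3} = \frac{1}{3} \left(-3\right) = -1$)
$774 - q{\left(39,\frac{1}{-56} \right)} = 774 - -1 = 774 + 1 = 775$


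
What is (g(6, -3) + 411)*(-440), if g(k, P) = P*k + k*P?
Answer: -165000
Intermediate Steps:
g(k, P) = 2*P*k (g(k, P) = P*k + P*k = 2*P*k)
(g(6, -3) + 411)*(-440) = (2*(-3)*6 + 411)*(-440) = (-36 + 411)*(-440) = 375*(-440) = -165000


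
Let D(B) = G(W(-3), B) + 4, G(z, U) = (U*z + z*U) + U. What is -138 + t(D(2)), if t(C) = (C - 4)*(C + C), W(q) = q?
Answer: -18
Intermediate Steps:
G(z, U) = U + 2*U*z (G(z, U) = (U*z + U*z) + U = 2*U*z + U = U + 2*U*z)
D(B) = 4 - 5*B (D(B) = B*(1 + 2*(-3)) + 4 = B*(1 - 6) + 4 = B*(-5) + 4 = -5*B + 4 = 4 - 5*B)
t(C) = 2*C*(-4 + C) (t(C) = (-4 + C)*(2*C) = 2*C*(-4 + C))
-138 + t(D(2)) = -138 + 2*(4 - 5*2)*(-4 + (4 - 5*2)) = -138 + 2*(4 - 10)*(-4 + (4 - 10)) = -138 + 2*(-6)*(-4 - 6) = -138 + 2*(-6)*(-10) = -138 + 120 = -18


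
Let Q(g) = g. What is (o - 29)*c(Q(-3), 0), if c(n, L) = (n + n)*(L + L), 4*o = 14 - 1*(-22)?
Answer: 0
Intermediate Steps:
o = 9 (o = (14 - 1*(-22))/4 = (14 + 22)/4 = (¼)*36 = 9)
c(n, L) = 4*L*n (c(n, L) = (2*n)*(2*L) = 4*L*n)
(o - 29)*c(Q(-3), 0) = (9 - 29)*(4*0*(-3)) = -20*0 = 0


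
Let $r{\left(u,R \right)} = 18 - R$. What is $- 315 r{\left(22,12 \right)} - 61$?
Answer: $-1951$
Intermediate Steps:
$- 315 r{\left(22,12 \right)} - 61 = - 315 \left(18 - 12\right) - 61 = \left(-315\right) 6 - 61 = -1890 - 61 = -1951$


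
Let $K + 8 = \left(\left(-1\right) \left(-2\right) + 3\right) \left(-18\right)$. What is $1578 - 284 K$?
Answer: $29410$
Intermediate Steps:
$K = -98$ ($K = -8 + \left(\left(-1\right) \left(-2\right) + 3\right) \left(-18\right) = -8 + \left(2 + 3\right) \left(-18\right) = -8 + 5 \left(-18\right) = -8 - 90 = -98$)
$1578 - 284 K = 1578 - -27832 = 1578 + 27832 = 29410$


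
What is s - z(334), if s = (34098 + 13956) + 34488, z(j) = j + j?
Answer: 81874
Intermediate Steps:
z(j) = 2*j
s = 82542 (s = 48054 + 34488 = 82542)
s - z(334) = 82542 - 2*334 = 82542 - 1*668 = 82542 - 668 = 81874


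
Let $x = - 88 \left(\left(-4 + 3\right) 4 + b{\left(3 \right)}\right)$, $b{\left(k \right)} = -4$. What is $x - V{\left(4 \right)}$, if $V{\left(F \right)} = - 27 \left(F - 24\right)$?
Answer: $164$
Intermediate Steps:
$V{\left(F \right)} = 648 - 27 F$ ($V{\left(F \right)} = - 27 \left(-24 + F\right) = 648 - 27 F$)
$x = 704$ ($x = - 88 \left(\left(-4 + 3\right) 4 - 4\right) = - 88 \left(\left(-1\right) 4 - 4\right) = - 88 \left(-4 - 4\right) = \left(-88\right) \left(-8\right) = 704$)
$x - V{\left(4 \right)} = 704 - \left(648 - 108\right) = 704 - 540 = 164$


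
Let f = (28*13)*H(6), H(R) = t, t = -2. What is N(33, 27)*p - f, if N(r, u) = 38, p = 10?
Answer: 1108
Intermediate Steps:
H(R) = -2
f = -728 (f = (28*13)*(-2) = 364*(-2) = -728)
N(33, 27)*p - f = 38*10 - 1*(-728) = 380 + 728 = 1108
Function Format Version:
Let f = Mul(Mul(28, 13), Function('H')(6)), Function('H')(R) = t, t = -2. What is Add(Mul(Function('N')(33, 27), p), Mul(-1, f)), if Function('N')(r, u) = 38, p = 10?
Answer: 1108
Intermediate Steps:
Function('H')(R) = -2
f = -728 (f = Mul(Mul(28, 13), -2) = Mul(364, -2) = -728)
Add(Mul(Function('N')(33, 27), p), Mul(-1, f)) = Add(Mul(38, 10), Mul(-1, -728)) = Add(380, 728) = 1108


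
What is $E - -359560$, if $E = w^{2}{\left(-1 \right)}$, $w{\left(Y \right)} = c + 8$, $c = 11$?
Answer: $359921$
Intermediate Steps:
$w{\left(Y \right)} = 19$ ($w{\left(Y \right)} = 11 + 8 = 19$)
$E = 361$ ($E = 19^{2} = 361$)
$E - -359560 = 361 - -359560 = 361 + 359560 = 359921$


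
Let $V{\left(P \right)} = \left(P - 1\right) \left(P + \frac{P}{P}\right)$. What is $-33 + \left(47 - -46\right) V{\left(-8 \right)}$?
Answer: $5826$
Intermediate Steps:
$V{\left(P \right)} = \left(1 + P\right) \left(-1 + P\right)$ ($V{\left(P \right)} = \left(-1 + P\right) \left(P + 1\right) = \left(-1 + P\right) \left(1 + P\right) = \left(1 + P\right) \left(-1 + P\right)$)
$-33 + \left(47 - -46\right) V{\left(-8 \right)} = -33 + \left(47 - -46\right) \left(-1 + \left(-8\right)^{2}\right) = -33 + \left(47 + 46\right) \left(-1 + 64\right) = -33 + 93 \cdot 63 = -33 + 5859 = 5826$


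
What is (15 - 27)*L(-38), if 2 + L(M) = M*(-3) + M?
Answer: -888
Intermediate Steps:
L(M) = -2 - 2*M (L(M) = -2 + (M*(-3) + M) = -2 + (-3*M + M) = -2 - 2*M)
(15 - 27)*L(-38) = (15 - 27)*(-2 - 2*(-38)) = -12*(-2 + 76) = -12*74 = -888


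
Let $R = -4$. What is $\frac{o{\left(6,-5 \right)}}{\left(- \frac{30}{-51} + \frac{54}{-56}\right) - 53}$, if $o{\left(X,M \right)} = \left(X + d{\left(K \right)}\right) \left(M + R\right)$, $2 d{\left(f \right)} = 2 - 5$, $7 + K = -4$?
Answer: $\frac{714}{941} \approx 0.75877$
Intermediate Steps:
$K = -11$ ($K = -7 - 4 = -11$)
$d{\left(f \right)} = - \frac{3}{2}$ ($d{\left(f \right)} = \frac{2 - 5}{2} = \frac{1}{2} \left(-3\right) = - \frac{3}{2}$)
$o{\left(X,M \right)} = \left(-4 + M\right) \left(- \frac{3}{2} + X\right)$ ($o{\left(X,M \right)} = \left(X - \frac{3}{2}\right) \left(M - 4\right) = \left(- \frac{3}{2} + X\right) \left(-4 + M\right) = \left(-4 + M\right) \left(- \frac{3}{2} + X\right)$)
$\frac{o{\left(6,-5 \right)}}{\left(- \frac{30}{-51} + \frac{54}{-56}\right) - 53} = \frac{6 - 24 - - \frac{15}{2} - 30}{\left(- \frac{30}{-51} + \frac{54}{-56}\right) - 53} = \frac{6 - 24 + \frac{15}{2} - 30}{\left(\left(-30\right) \left(- \frac{1}{51}\right) + 54 \left(- \frac{1}{56}\right)\right) - 53} = - \frac{81}{2 \left(\left(\frac{10}{17} - \frac{27}{28}\right) - 53\right)} = - \frac{81}{2 \left(- \frac{179}{476} - 53\right)} = - \frac{81}{2 \left(- \frac{25407}{476}\right)} = \left(- \frac{81}{2}\right) \left(- \frac{476}{25407}\right) = \frac{714}{941}$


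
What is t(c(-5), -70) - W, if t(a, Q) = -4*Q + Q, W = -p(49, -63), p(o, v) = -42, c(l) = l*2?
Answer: 168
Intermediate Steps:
c(l) = 2*l
W = 42 (W = -1*(-42) = 42)
t(a, Q) = -3*Q
t(c(-5), -70) - W = -3*(-70) - 1*42 = 210 - 42 = 168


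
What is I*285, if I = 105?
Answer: 29925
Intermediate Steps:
I*285 = 105*285 = 29925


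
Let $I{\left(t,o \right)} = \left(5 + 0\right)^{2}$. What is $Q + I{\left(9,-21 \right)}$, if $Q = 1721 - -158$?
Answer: $1904$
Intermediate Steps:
$I{\left(t,o \right)} = 25$ ($I{\left(t,o \right)} = 5^{2} = 25$)
$Q = 1879$ ($Q = 1721 + 158 = 1879$)
$Q + I{\left(9,-21 \right)} = 1879 + 25 = 1904$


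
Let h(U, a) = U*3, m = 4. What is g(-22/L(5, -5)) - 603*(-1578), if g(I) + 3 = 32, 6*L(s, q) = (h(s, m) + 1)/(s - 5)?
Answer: 951563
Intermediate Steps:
h(U, a) = 3*U
L(s, q) = (1 + 3*s)/(6*(-5 + s)) (L(s, q) = ((3*s + 1)/(s - 5))/6 = ((1 + 3*s)/(-5 + s))/6 = (1 + 3*s)/(6*(-5 + s)))
g(I) = 29 (g(I) = -3 + 32 = 29)
g(-22/L(5, -5)) - 603*(-1578) = 29 - 603*(-1578) = 29 + 951534 = 951563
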